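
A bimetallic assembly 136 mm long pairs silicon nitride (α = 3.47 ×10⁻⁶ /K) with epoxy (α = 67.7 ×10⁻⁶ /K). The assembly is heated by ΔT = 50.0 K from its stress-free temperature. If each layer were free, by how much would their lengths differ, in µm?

437 µm

Δα = |3.47 − 67.7|×10⁻⁶/K = 64.2×10⁻⁶/K.
ΔL_mismatch = Δα·L·ΔT = 64.2×10⁻⁶ × 136.0 mm × 50.0 K = 437 µm.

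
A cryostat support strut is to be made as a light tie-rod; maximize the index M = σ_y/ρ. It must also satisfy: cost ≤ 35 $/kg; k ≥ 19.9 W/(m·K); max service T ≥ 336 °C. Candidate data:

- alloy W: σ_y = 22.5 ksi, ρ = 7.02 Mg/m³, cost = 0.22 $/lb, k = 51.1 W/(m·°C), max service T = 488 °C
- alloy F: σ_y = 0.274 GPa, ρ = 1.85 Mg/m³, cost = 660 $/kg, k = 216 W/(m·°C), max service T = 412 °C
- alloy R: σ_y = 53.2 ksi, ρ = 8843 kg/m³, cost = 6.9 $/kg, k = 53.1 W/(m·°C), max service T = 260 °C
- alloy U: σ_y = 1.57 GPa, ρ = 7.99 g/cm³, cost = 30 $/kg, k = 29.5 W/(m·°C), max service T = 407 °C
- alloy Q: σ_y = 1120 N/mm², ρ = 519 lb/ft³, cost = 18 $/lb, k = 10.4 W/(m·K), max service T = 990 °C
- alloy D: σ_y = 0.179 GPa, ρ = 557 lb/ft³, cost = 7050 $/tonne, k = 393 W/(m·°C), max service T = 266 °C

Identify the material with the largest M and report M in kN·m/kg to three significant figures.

alloy U, M = 196 kN·m/kg

Screen on constraints: cost ≤ 35 $/kg; k ≥ 19.9 W/(m·K); max service T ≥ 336 °C. Survivors: alloy W, alloy U.
Convert each candidate to consistent units, then evaluate M:
  alloy W: σ_y = 155.1 MPa, ρ = 7020 kg/m³
  alloy U: σ_y = 1570 MPa, ρ = 7990 kg/m³
  alloy U: M = 196 kN·m/kg
  alloy W: M = 22.1 kN·m/kg
Alloy U ranks first.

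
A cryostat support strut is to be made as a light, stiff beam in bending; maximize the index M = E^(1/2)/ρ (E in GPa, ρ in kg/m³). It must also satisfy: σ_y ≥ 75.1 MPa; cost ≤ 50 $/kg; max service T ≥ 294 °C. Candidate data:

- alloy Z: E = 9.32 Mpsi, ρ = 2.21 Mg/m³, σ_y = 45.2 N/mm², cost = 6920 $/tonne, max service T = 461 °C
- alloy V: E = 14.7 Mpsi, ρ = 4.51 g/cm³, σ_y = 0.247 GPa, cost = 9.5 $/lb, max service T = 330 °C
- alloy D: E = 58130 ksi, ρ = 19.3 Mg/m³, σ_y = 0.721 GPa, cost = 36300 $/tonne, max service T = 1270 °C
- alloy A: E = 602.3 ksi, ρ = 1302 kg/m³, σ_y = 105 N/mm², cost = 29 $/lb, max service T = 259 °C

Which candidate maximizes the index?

Screen on constraints: σ_y ≥ 75.1 MPa; cost ≤ 50 $/kg; max service T ≥ 294 °C. Survivors: alloy V, alloy D.
In SI units:
  alloy V: E = 101.4 GPa, ρ = 4510 kg/m³
  alloy D: E = 400.8 GPa, ρ = 19300 kg/m³
  alloy V: M = 2.23×10⁻³
  alloy D: M = 1.04×10⁻³
Alloy V ranks first.

alloy V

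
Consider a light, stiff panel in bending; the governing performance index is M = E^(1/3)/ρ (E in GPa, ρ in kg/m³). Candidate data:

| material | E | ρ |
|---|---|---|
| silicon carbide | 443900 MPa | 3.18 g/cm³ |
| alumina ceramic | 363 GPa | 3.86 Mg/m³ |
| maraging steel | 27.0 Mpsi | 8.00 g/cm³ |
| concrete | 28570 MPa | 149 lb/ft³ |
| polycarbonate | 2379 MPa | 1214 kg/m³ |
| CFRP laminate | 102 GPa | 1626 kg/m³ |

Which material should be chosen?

Convert each candidate to consistent units, then evaluate M:
  silicon carbide: E = 443.9 GPa, ρ = 3180 kg/m³
  alumina ceramic: E = 363.0 GPa, ρ = 3860 kg/m³
  maraging steel: E = 186.2 GPa, ρ = 8000 kg/m³
  concrete: E = 28.57 GPa, ρ = 2387 kg/m³
  polycarbonate: E = 2.379 GPa, ρ = 1214 kg/m³
  CFRP laminate: E = 102.0 GPa, ρ = 1626 kg/m³
  CFRP laminate: M = 2.87×10⁻³
  silicon carbide: M = 2.40×10⁻³
  alumina ceramic: M = 1.85×10⁻³
  concrete: M = 1.28×10⁻³
  polycarbonate: M = 1.10×10⁻³
  maraging steel: M = 0.714×10⁻³
CFRP laminate has the largest M.

CFRP laminate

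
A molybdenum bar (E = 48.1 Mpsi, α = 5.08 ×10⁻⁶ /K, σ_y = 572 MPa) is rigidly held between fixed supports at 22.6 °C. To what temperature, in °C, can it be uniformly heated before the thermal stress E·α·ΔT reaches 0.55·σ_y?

209 °C

E = 48.1 Mpsi = 331.6 GPa.
E·α·ΔT = 314.6 MPa ⇒ ΔT = 314.6 / (331.6×10³ × 5.08×10⁻⁶) = 186.7 K.
T = 22.6 + 186.7 = 209.3 °C.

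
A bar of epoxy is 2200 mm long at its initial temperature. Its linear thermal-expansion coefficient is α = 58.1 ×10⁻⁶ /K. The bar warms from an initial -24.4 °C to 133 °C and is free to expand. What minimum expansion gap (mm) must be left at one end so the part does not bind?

ΔT = 133 − (-24.4) = 157.4 K.
ΔL = α·L₀·ΔT = 58.1×10⁻⁶ × 2200 mm × 157.4 K = 20.1 mm.

20.1 mm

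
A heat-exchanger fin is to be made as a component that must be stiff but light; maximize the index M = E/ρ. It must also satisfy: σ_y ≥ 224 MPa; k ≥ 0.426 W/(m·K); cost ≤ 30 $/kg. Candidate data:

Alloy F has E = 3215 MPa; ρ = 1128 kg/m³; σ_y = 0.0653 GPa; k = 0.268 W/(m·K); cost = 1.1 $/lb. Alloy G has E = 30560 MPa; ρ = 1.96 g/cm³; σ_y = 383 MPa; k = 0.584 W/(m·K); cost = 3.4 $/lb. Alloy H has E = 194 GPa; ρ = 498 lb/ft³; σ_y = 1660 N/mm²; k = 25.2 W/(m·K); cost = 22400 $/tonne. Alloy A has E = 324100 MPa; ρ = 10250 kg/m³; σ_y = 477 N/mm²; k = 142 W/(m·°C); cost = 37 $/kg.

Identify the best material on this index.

alloy H

Screen on constraints: σ_y ≥ 224 MPa; k ≥ 0.426 W/(m·K); cost ≤ 30 $/kg. Survivors: alloy G, alloy H.
After converting to SI:
  alloy G: E = 30.56 GPa, ρ = 1960 kg/m³
  alloy H: E = 194.0 GPa, ρ = 7977 kg/m³
  alloy H: M = 24.3 MN·m/kg
  alloy G: M = 15.6 MN·m/kg
Highest index: alloy H.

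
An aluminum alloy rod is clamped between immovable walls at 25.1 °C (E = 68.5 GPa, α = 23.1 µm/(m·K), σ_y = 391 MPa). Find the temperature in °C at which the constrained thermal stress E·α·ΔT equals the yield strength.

E·α·ΔT = 391.0 MPa ⇒ ΔT = 391.0 / (68.50×10³ × 23.1×10⁻⁶) = 247.1 K.
T = 25.1 + 247.1 = 272.2 °C.

272 °C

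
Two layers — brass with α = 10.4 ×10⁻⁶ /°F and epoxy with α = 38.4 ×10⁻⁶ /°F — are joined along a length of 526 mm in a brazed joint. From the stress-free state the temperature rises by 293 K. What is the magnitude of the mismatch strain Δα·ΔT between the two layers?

0.0148

brass: α = 10.4×10⁻⁶/°F × 9/5 = 18.7×10⁻⁶/K.
epoxy: α = 38.4×10⁻⁶/°F × 9/5 = 69.1×10⁻⁶/K.
Δα = |18.7 − 69.1|×10⁻⁶/K = 50.4×10⁻⁶/K.
Mismatch strain = Δα·ΔT = 50.4×10⁻⁶ × 293.0 = 0.0148.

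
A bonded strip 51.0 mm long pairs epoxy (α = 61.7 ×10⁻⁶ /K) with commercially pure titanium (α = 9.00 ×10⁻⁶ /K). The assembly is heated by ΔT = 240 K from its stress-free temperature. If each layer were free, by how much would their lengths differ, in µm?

645 µm

Δα = |61.7 − 9.00|×10⁻⁶/K = 52.7×10⁻⁶/K.
ΔL_mismatch = Δα·L·ΔT = 52.7×10⁻⁶ × 51.0 mm × 240.0 K = 645 µm.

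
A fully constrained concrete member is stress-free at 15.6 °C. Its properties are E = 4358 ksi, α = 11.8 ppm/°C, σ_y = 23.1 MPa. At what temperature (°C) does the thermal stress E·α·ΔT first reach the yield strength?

80.8 °C

E = 4358 ksi = 30.05 GPa.
E·α·ΔT = 23.10 MPa ⇒ ΔT = 23.10 / (30.05×10³ × 11.8×10⁻⁶) = 65.15 K.
T = 15.6 + 65.15 = 80.75 °C.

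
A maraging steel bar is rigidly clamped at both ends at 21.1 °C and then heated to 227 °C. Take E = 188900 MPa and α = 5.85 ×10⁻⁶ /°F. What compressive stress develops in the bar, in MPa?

E = 188900 MPa = 188.9 GPa.
α = 5.85×10⁻⁶/°F × 9/5 = 10.5×10⁻⁶/K.
ΔT = 205.9 K. Constrained thermal stress σ = E·α·ΔT = 188.9×10³ MPa × 10.5×10⁻⁶ × 205.9 = 410 MPa (compressive).

410 MPa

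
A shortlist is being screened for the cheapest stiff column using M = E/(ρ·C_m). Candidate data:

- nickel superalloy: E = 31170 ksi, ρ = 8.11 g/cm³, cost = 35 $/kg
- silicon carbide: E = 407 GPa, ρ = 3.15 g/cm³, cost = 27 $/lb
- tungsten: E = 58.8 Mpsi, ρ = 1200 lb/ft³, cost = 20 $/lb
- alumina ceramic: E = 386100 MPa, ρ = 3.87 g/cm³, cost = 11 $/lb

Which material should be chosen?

Convert each candidate to consistent units, then evaluate M:
  nickel superalloy: E = 214.9 GPa, ρ = 8110 kg/m³, cost = 35.00 $/kg
  silicon carbide: E = 407.0 GPa, ρ = 3150 kg/m³, cost = 59.52 $/kg
  tungsten: E = 405.4 GPa, ρ = 19220 kg/m³, cost = 44.09 $/kg
  alumina ceramic: E = 386.1 GPa, ρ = 3870 kg/m³, cost = 24.25 $/kg
  alumina ceramic: M = 4.11 MN·m per $
  silicon carbide: M = 2.17 MN·m per $
  nickel superalloy: M = 0.757 MN·m per $
  tungsten: M = 0.478 MN·m per $
The maximum is for alumina ceramic.

alumina ceramic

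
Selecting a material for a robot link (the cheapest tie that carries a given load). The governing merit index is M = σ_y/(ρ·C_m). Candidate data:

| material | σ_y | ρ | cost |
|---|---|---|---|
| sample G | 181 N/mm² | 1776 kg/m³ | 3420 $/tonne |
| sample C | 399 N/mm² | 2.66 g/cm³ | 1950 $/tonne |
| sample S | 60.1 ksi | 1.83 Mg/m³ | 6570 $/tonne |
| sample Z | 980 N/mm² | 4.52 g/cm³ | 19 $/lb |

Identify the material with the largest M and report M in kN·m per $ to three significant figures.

Normalizing units and computing the index:
  sample G: σ_y = 181.0 MPa, ρ = 1776 kg/m³, cost = 3.420 $/kg
  sample C: σ_y = 399.0 MPa, ρ = 2660 kg/m³, cost = 1.950 $/kg
  sample S: σ_y = 414.4 MPa, ρ = 1830 kg/m³, cost = 6.570 $/kg
  sample Z: σ_y = 980.0 MPa, ρ = 4520 kg/m³, cost = 41.89 $/kg
  sample C: M = 76.9 kN·m per $
  sample S: M = 34.5 kN·m per $
  sample G: M = 29.8 kN·m per $
  sample Z: M = 5.18 kN·m per $
Highest index: sample C.

sample C, M = 76.9 kN·m per $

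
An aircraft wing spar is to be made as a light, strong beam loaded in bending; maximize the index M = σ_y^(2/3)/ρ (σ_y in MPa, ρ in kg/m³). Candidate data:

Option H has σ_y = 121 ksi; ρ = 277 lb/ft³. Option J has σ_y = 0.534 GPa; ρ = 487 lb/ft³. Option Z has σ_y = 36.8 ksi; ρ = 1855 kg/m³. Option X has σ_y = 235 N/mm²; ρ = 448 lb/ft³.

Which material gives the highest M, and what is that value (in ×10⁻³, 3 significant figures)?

option Z, M = 21.6×10⁻³

Normalizing units and computing the index:
  option H: σ_y = 834.3 MPa, ρ = 4437 kg/m³
  option J: σ_y = 534.0 MPa, ρ = 7801 kg/m³
  option Z: σ_y = 253.7 MPa, ρ = 1855 kg/m³
  option X: σ_y = 235.0 MPa, ρ = 7176 kg/m³
  option Z: M = 21.6×10⁻³
  option H: M = 20.0×10⁻³
  option J: M = 8.44×10⁻³
  option X: M = 5.31×10⁻³
Highest index: option Z.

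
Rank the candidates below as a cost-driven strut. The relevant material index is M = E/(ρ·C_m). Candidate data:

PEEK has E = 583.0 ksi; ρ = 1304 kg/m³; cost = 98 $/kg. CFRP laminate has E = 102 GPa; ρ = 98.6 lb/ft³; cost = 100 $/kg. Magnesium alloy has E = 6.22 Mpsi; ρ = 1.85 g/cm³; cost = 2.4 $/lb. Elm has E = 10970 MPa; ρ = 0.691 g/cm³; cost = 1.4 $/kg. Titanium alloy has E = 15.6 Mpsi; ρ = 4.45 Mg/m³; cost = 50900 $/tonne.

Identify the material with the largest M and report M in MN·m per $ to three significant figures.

elm, M = 11.3 MN·m per $

Putting every candidate on a common basis:
  PEEK: E = 4.020 GPa, ρ = 1304 kg/m³, cost = 98.00 $/kg
  CFRP laminate: E = 102.0 GPa, ρ = 1579 kg/m³, cost = 100.0 $/kg
  magnesium alloy: E = 42.89 GPa, ρ = 1850 kg/m³, cost = 5.291 $/kg
  elm: E = 10.97 GPa, ρ = 691.0 kg/m³, cost = 1.400 $/kg
  titanium alloy: E = 107.6 GPa, ρ = 4450 kg/m³, cost = 50.90 $/kg
  elm: M = 11.3 MN·m per $
  magnesium alloy: M = 4.38 MN·m per $
  CFRP laminate: M = 0.646 MN·m per $
  titanium alloy: M = 0.475 MN·m per $
  PEEK: M = 0.0315 MN·m per $
Highest index: elm.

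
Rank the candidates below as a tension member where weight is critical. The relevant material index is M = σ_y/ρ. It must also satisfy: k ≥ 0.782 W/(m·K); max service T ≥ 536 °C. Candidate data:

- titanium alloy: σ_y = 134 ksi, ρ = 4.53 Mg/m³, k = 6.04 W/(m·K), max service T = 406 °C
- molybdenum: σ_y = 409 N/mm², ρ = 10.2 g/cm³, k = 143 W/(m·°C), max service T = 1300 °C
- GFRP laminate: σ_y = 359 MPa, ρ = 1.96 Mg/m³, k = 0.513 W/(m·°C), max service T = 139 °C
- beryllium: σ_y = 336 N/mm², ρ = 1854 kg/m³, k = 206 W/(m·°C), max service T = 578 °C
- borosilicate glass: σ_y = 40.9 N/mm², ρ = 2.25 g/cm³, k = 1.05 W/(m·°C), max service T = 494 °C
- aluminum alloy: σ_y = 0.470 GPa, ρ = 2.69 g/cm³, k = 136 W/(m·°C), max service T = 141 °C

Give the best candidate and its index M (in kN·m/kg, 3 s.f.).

beryllium, M = 181 kN·m/kg

Screen on constraints: k ≥ 0.782 W/(m·K); max service T ≥ 536 °C. Survivors: molybdenum, beryllium.
Normalizing units and computing the index:
  molybdenum: σ_y = 409.0 MPa, ρ = 10200 kg/m³
  beryllium: σ_y = 336.0 MPa, ρ = 1854 kg/m³
  beryllium: M = 181 kN·m/kg
  molybdenum: M = 40.1 kN·m/kg
Beryllium ranks first.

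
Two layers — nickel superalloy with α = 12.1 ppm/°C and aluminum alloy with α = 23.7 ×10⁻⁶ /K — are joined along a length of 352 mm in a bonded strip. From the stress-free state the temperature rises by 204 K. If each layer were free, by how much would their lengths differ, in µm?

Δα = |12.1 − 23.7|×10⁻⁶/K = 11.6×10⁻⁶/K.
ΔL_mismatch = Δα·L·ΔT = 11.6×10⁻⁶ × 352.0 mm × 204.0 K = 833 µm.

833 µm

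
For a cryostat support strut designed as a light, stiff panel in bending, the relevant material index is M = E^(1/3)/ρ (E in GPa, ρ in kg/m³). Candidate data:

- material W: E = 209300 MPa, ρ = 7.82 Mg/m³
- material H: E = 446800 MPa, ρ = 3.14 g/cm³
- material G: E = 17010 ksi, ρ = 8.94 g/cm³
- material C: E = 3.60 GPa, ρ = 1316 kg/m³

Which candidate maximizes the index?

Convert each candidate to consistent units, then evaluate M:
  material W: E = 209.3 GPa, ρ = 7820 kg/m³
  material H: E = 446.8 GPa, ρ = 3140 kg/m³
  material G: E = 117.3 GPa, ρ = 8940 kg/m³
  material C: E = 3.600 GPa, ρ = 1316 kg/m³
  material H: M = 2.43×10⁻³
  material C: M = 1.16×10⁻³
  material W: M = 0.759×10⁻³
  material G: M = 0.548×10⁻³
Highest index: material H.

material H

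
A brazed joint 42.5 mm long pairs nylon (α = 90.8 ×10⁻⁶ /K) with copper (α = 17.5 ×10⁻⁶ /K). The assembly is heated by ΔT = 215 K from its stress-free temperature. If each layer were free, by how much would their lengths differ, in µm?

670 µm

Δα = |90.8 − 17.5|×10⁻⁶/K = 73.3×10⁻⁶/K.
ΔL_mismatch = Δα·L·ΔT = 73.3×10⁻⁶ × 42.5 mm × 215.0 K = 670 µm.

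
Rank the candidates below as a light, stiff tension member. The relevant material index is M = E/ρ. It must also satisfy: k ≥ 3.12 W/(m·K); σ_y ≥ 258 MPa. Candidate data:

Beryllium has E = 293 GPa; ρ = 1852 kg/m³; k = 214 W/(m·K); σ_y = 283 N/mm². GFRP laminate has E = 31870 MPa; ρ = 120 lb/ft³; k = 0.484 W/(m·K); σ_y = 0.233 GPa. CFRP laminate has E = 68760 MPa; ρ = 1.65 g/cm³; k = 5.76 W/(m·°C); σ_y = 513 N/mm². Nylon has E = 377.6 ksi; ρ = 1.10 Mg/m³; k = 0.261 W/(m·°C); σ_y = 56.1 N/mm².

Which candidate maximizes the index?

beryllium

Screen on constraints: k ≥ 3.12 W/(m·K); σ_y ≥ 258 MPa. Survivors: beryllium, CFRP laminate.
Convert each candidate to consistent units, then evaluate M:
  beryllium: E = 293.0 GPa, ρ = 1852 kg/m³
  CFRP laminate: E = 68.76 GPa, ρ = 1650 kg/m³
  beryllium: M = 158 MN·m/kg
  CFRP laminate: M = 41.7 MN·m/kg
The maximum is for beryllium.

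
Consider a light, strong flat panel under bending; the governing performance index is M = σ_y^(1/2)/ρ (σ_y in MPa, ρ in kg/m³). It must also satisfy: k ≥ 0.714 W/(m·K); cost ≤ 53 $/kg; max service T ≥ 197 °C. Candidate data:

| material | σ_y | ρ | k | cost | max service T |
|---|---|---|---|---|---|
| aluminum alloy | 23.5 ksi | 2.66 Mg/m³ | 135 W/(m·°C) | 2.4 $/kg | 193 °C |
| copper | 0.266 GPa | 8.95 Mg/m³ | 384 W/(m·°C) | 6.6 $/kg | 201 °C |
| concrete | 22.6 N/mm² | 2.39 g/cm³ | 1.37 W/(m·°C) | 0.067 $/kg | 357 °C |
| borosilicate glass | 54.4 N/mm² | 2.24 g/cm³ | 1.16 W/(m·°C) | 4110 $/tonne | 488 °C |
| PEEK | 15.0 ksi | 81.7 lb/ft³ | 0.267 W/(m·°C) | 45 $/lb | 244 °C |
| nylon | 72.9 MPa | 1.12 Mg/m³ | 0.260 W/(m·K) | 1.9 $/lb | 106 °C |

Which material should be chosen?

Screen on constraints: k ≥ 0.714 W/(m·K); cost ≤ 53 $/kg; max service T ≥ 197 °C. Survivors: copper, concrete, borosilicate glass.
Convert each candidate to consistent units, then evaluate M:
  copper: σ_y = 266.0 MPa, ρ = 8950 kg/m³
  concrete: σ_y = 22.60 MPa, ρ = 2390 kg/m³
  borosilicate glass: σ_y = 54.40 MPa, ρ = 2240 kg/m³
  borosilicate glass: M = 3.29×10⁻³
  concrete: M = 1.99×10⁻³
  copper: M = 1.82×10⁻³
The maximum is for borosilicate glass.

borosilicate glass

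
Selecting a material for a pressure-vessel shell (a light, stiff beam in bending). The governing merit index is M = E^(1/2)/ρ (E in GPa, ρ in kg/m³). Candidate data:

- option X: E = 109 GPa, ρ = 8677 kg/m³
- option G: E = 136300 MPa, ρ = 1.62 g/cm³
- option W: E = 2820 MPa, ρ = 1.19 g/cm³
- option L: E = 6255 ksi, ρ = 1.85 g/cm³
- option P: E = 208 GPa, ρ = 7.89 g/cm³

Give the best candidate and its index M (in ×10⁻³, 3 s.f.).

option G, M = 7.21×10⁻³

In SI units:
  option X: E = 109.0 GPa, ρ = 8677 kg/m³
  option G: E = 136.3 GPa, ρ = 1620 kg/m³
  option W: E = 2.820 GPa, ρ = 1190 kg/m³
  option L: E = 43.13 GPa, ρ = 1850 kg/m³
  option P: E = 208.0 GPa, ρ = 7890 kg/m³
  option G: M = 7.21×10⁻³
  option L: M = 3.55×10⁻³
  option P: M = 1.83×10⁻³
  option W: M = 1.41×10⁻³
  option X: M = 1.20×10⁻³
Option G has the largest M.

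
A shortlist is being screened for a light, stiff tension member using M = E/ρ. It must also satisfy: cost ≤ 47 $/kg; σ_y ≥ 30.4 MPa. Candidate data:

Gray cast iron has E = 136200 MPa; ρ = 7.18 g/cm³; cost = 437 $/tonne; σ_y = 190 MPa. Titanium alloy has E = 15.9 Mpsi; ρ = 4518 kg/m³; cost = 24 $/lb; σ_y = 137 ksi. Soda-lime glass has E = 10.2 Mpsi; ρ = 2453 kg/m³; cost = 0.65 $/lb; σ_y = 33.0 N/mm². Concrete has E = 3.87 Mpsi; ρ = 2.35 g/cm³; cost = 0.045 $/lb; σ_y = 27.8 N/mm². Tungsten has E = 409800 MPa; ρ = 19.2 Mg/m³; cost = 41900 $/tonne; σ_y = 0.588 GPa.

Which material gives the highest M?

Screen on constraints: cost ≤ 47 $/kg; σ_y ≥ 30.4 MPa. Survivors: gray cast iron, soda-lime glass, tungsten.
In SI units:
  gray cast iron: E = 136.2 GPa, ρ = 7180 kg/m³
  soda-lime glass: E = 70.33 GPa, ρ = 2453 kg/m³
  tungsten: E = 409.8 GPa, ρ = 19200 kg/m³
  soda-lime glass: M = 28.7 MN·m/kg
  tungsten: M = 21.3 MN·m/kg
  gray cast iron: M = 19.0 MN·m/kg
Soda-lime glass has the largest M.

soda-lime glass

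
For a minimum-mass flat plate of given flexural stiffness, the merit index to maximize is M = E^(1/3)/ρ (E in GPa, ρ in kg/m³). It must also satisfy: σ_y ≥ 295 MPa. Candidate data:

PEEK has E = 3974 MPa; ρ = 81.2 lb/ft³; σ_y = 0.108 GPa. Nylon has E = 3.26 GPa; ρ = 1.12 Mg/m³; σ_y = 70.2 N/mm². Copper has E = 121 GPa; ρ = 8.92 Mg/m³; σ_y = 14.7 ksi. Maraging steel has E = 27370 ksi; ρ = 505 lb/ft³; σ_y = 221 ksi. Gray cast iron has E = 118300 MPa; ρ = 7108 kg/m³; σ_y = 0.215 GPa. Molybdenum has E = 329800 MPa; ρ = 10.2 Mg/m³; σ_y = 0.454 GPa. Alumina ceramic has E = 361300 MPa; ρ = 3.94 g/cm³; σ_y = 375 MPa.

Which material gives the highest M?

Screen on constraints: σ_y ≥ 295 MPa. Survivors: maraging steel, molybdenum, alumina ceramic.
Convert each candidate to consistent units, then evaluate M:
  maraging steel: E = 188.7 GPa, ρ = 8089 kg/m³
  molybdenum: E = 329.8 GPa, ρ = 10200 kg/m³
  alumina ceramic: E = 361.3 GPa, ρ = 3940 kg/m³
  alumina ceramic: M = 1.81×10⁻³
  maraging steel: M = 0.709×10⁻³
  molybdenum: M = 0.677×10⁻³
Alumina ceramic ranks first.

alumina ceramic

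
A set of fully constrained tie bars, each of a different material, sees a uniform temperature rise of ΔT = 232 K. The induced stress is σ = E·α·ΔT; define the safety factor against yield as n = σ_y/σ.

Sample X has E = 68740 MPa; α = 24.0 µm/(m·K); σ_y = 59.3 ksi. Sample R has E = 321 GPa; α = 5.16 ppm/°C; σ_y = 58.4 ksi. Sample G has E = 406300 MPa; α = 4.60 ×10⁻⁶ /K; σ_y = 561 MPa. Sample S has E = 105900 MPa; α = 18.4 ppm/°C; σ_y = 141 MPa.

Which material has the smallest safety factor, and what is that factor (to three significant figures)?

Per material, after unit conversion:
  sample X: E = 68.74, α = 24.0, σ_y = 408.9 → σ = 383 MPa, n = 1.07
  sample R: E = 321.0, α = 5.16, σ_y = 402.7 → σ = 384 MPa, n = 1.05
  sample G: E = 406.3, α = 4.60, σ_y = 561.0 → σ = 434 MPa, n = 1.29
  sample S: E = 105.9, α = 18.4, σ_y = 141.0 → σ = 452 MPa, n = 0.312
The minimum is sample S at n = 0.312.

sample S, n = 0.312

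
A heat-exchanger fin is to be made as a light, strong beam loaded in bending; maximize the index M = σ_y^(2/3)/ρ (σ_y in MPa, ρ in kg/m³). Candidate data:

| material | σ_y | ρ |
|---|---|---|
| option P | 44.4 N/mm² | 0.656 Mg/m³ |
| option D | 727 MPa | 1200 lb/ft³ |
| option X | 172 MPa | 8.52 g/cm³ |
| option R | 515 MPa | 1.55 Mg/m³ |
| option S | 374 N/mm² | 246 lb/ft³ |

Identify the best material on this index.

Putting every candidate on a common basis:
  option P: σ_y = 44.40 MPa, ρ = 656.0 kg/m³
  option D: σ_y = 727.0 MPa, ρ = 19220 kg/m³
  option X: σ_y = 172.0 MPa, ρ = 8520 kg/m³
  option R: σ_y = 515.0 MPa, ρ = 1550 kg/m³
  option S: σ_y = 374.0 MPa, ρ = 3941 kg/m³
  option R: M = 41.5×10⁻³
  option P: M = 19.1×10⁻³
  option S: M = 13.2×10⁻³
  option D: M = 4.21×10⁻³
  option X: M = 3.63×10⁻³
Highest index: option R.

option R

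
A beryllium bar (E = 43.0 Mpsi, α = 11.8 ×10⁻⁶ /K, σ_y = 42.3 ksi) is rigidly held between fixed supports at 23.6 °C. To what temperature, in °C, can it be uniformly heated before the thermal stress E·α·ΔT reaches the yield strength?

107 °C

E = 43.0 Mpsi = 296.5 GPa.
σ_y = 42.3 ksi = 291.6 MPa.
E·α·ΔT = 291.6 MPa ⇒ ΔT = 291.6 / (296.5×10³ × 11.8×10⁻⁶) = 83.37 K.
T = 23.6 + 83.37 = 107.0 °C.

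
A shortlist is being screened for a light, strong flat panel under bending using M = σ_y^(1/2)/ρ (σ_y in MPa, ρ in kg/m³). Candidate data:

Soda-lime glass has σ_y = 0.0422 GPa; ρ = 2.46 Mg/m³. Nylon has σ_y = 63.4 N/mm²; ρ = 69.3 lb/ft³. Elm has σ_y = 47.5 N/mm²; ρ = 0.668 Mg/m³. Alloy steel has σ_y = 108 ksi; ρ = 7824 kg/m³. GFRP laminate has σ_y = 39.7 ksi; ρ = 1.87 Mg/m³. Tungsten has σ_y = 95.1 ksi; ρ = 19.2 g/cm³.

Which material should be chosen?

elm

After converting to SI:
  soda-lime glass: σ_y = 42.20 MPa, ρ = 2460 kg/m³
  nylon: σ_y = 63.40 MPa, ρ = 1110 kg/m³
  elm: σ_y = 47.50 MPa, ρ = 668.0 kg/m³
  alloy steel: σ_y = 744.6 MPa, ρ = 7824 kg/m³
  GFRP laminate: σ_y = 273.7 MPa, ρ = 1870 kg/m³
  tungsten: σ_y = 655.7 MPa, ρ = 19200 kg/m³
  elm: M = 10.3×10⁻³
  GFRP laminate: M = 8.85×10⁻³
  nylon: M = 7.17×10⁻³
  alloy steel: M = 3.49×10⁻³
  soda-lime glass: M = 2.64×10⁻³
  tungsten: M = 1.33×10⁻³
Elm has the largest M.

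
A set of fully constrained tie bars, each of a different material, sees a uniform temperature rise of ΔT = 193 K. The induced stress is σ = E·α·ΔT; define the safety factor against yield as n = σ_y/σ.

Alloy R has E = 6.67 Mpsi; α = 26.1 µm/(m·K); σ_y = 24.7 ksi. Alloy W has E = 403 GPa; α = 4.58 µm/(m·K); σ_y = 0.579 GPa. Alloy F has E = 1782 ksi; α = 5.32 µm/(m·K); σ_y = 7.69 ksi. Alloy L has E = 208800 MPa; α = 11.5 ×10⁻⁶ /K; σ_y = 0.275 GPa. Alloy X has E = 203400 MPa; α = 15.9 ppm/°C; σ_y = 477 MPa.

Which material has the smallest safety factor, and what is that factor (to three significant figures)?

alloy L, n = 0.593

Per material, after unit conversion:
  alloy R: E = 45.99, α = 26.1, σ_y = 170.3 → σ = 232 MPa, n = 0.735
  alloy W: E = 403.0, α = 4.58, σ_y = 579.0 → σ = 356 MPa, n = 1.63
  alloy F: E = 12.29, α = 5.32, σ_y = 53.02 → σ = 12.6 MPa, n = 4.20
  alloy L: E = 208.8, α = 11.5, σ_y = 275.0 → σ = 463 MPa, n = 0.593
  alloy X: E = 203.4, α = 15.9, σ_y = 477.0 → σ = 624 MPa, n = 0.764
Alloy L has the lowest safety factor, n = 0.593.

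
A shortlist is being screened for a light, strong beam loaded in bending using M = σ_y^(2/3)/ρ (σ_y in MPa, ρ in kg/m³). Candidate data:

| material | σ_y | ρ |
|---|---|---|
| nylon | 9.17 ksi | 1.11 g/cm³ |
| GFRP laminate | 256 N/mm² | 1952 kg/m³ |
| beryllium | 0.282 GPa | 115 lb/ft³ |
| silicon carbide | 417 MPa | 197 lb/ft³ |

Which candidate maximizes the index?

beryllium

In SI units:
  nylon: σ_y = 63.22 MPa, ρ = 1110 kg/m³
  GFRP laminate: σ_y = 256.0 MPa, ρ = 1952 kg/m³
  beryllium: σ_y = 282.0 MPa, ρ = 1842 kg/m³
  silicon carbide: σ_y = 417.0 MPa, ρ = 3156 kg/m³
  beryllium: M = 23.3×10⁻³
  GFRP laminate: M = 20.7×10⁻³
  silicon carbide: M = 17.7×10⁻³
  nylon: M = 14.3×10⁻³
Beryllium ranks first.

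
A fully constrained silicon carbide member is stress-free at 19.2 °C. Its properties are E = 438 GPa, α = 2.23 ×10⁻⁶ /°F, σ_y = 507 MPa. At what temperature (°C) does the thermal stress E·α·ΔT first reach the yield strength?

308 °C

α = 2.23×10⁻⁶/°F × 9/5 = 4.01×10⁻⁶/K.
E·α·ΔT = 507.0 MPa ⇒ ΔT = 507.0 / (438.0×10³ × 4.01×10⁻⁶) = 288.4 K.
T = 19.2 + 288.4 = 307.6 °C.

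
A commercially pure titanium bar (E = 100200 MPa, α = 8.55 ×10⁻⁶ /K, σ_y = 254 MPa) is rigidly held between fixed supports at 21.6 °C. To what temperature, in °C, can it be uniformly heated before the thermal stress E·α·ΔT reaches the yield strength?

318 °C

E = 100200 MPa = 100.2 GPa.
E·α·ΔT = 254.0 MPa ⇒ ΔT = 254.0 / (100.2×10³ × 8.55×10⁻⁶) = 296.5 K.
T = 21.6 + 296.5 = 318.1 °C.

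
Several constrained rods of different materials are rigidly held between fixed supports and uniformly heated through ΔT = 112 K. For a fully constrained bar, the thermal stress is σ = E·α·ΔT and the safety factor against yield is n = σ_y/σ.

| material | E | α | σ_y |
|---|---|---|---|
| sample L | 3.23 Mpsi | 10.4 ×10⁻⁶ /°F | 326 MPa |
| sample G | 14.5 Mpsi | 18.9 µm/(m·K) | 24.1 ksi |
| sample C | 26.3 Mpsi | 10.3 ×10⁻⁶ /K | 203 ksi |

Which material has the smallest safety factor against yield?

sample G

With everything in SI (GPa, ×10⁻⁶/K, MPa):
  sample L: E = 22.27, α = 18.7, σ_y = 326.0 → σ = 46.7 MPa, n = 6.98
  sample G: E = 99.97, α = 18.9, σ_y = 166.2 → σ = 212 MPa, n = 0.785
  sample C: E = 181.3, α = 10.3, σ_y = 1400 → σ = 209 MPa, n = 6.69
Smallest n: sample G with n = 0.785.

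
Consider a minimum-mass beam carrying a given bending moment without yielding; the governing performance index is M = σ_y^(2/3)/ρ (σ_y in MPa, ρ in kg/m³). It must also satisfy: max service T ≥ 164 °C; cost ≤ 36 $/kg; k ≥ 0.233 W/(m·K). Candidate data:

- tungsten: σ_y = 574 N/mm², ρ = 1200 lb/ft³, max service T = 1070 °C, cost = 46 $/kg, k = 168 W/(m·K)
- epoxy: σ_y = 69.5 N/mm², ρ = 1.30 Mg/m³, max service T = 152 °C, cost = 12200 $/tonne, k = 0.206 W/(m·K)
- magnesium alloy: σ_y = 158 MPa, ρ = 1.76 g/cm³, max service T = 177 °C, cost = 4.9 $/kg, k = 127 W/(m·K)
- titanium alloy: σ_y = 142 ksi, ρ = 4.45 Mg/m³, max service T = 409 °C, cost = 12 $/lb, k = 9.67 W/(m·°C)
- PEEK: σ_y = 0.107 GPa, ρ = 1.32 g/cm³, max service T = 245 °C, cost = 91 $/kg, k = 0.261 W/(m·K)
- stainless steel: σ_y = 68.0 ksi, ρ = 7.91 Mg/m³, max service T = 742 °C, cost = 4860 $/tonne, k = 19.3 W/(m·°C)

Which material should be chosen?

Screen on constraints: max service T ≥ 164 °C; cost ≤ 36 $/kg; k ≥ 0.233 W/(m·K). Survivors: magnesium alloy, titanium alloy, stainless steel.
Normalizing units and computing the index:
  magnesium alloy: σ_y = 158.0 MPa, ρ = 1760 kg/m³
  titanium alloy: σ_y = 979.1 MPa, ρ = 4450 kg/m³
  stainless steel: σ_y = 468.8 MPa, ρ = 7910 kg/m³
  titanium alloy: M = 22.2×10⁻³
  magnesium alloy: M = 16.6×10⁻³
  stainless steel: M = 7.63×10⁻³
Highest index: titanium alloy.

titanium alloy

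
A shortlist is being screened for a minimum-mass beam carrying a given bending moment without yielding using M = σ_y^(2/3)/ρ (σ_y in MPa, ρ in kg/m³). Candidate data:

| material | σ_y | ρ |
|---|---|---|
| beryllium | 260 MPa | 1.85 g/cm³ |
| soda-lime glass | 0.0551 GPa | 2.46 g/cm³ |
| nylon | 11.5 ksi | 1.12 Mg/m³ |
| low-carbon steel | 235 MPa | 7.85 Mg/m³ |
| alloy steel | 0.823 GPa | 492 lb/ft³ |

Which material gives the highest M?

beryllium

In SI units:
  beryllium: σ_y = 260.0 MPa, ρ = 1850 kg/m³
  soda-lime glass: σ_y = 55.10 MPa, ρ = 2460 kg/m³
  nylon: σ_y = 79.29 MPa, ρ = 1120 kg/m³
  low-carbon steel: σ_y = 235.0 MPa, ρ = 7850 kg/m³
  alloy steel: σ_y = 823.0 MPa, ρ = 7881 kg/m³
  beryllium: M = 22.0×10⁻³
  nylon: M = 16.5×10⁻³
  alloy steel: M = 11.1×10⁻³
  soda-lime glass: M = 5.89×10⁻³
  low-carbon steel: M = 4.85×10⁻³
Highest index: beryllium.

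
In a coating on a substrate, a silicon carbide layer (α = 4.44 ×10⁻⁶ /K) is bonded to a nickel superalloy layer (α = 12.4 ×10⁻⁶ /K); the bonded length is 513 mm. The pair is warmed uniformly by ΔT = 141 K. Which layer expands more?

α(silicon carbide) = 4.44×10⁻⁶/K vs α(nickel superalloy) = 12.4×10⁻⁶/K.
Higher α expands more for the same ΔT: nickel superalloy.

nickel superalloy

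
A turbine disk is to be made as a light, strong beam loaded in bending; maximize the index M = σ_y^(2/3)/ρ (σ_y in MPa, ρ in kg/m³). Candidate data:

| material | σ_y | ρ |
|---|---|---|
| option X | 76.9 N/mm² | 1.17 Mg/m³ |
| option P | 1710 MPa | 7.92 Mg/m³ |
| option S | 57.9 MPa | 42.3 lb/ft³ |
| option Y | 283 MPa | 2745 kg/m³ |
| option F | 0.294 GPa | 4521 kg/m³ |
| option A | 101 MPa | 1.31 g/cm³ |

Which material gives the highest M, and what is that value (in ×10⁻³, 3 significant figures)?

In SI units:
  option X: σ_y = 76.90 MPa, ρ = 1170 kg/m³
  option P: σ_y = 1710 MPa, ρ = 7920 kg/m³
  option S: σ_y = 57.90 MPa, ρ = 677.6 kg/m³
  option Y: σ_y = 283.0 MPa, ρ = 2745 kg/m³
  option F: σ_y = 294.0 MPa, ρ = 4521 kg/m³
  option A: σ_y = 101.0 MPa, ρ = 1310 kg/m³
  option S: M = 22.1×10⁻³
  option P: M = 18.1×10⁻³
  option A: M = 16.6×10⁻³
  option Y: M = 15.7×10⁻³
  option X: M = 15.5×10⁻³
  option F: M = 9.78×10⁻³
The maximum is for option S.

option S, M = 22.1×10⁻³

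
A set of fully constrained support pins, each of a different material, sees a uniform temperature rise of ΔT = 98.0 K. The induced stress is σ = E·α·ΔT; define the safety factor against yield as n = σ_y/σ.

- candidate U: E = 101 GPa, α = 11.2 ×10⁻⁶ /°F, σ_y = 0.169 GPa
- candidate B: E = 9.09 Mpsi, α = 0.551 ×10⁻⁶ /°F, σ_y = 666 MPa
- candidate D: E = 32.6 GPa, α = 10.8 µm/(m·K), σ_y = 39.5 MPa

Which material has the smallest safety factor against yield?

Per material, after unit conversion:
  candidate U: E = 101.0, α = 20.2, σ_y = 169.0 → σ = 200 MPa, n = 0.847
  candidate B: E = 62.67, α = 0.992, σ_y = 666.0 → σ = 6.09 MPa, n = 109
  candidate D: E = 32.60, α = 10.8, σ_y = 39.50 → σ = 34.5 MPa, n = 1.14
Smallest n: candidate U with n = 0.847.

candidate U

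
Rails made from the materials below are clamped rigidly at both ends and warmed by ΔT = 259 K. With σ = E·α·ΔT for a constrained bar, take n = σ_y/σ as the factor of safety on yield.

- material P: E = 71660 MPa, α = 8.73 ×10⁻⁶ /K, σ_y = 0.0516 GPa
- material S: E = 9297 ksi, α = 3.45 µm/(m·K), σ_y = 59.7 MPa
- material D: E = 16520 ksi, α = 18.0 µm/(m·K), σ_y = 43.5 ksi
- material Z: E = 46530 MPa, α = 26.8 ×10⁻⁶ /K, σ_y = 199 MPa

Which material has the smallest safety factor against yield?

material P

In consistent units (E in GPa, α in ×10⁻⁶/K, σ_y in MPa):
  material P: E = 71.66, α = 8.73, σ_y = 51.60 → σ = 162 MPa, n = 0.318
  material S: E = 64.10, α = 3.45, σ_y = 59.70 → σ = 57.3 MPa, n = 1.04
  material D: E = 113.9, α = 18.0, σ_y = 299.9 → σ = 531 MPa, n = 0.565
  material Z: E = 46.53, α = 26.8, σ_y = 199.0 → σ = 323 MPa, n = 0.616
The minimum is material P at n = 0.318.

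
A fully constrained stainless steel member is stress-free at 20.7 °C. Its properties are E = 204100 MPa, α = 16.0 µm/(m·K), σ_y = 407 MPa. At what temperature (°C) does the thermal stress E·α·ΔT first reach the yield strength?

145 °C

E = 204100 MPa = 204.1 GPa.
E·α·ΔT = 407.0 MPa ⇒ ΔT = 407.0 / (204.1×10³ × 16.0×10⁻⁶) = 124.6 K.
T = 20.7 + 124.6 = 145.3 °C.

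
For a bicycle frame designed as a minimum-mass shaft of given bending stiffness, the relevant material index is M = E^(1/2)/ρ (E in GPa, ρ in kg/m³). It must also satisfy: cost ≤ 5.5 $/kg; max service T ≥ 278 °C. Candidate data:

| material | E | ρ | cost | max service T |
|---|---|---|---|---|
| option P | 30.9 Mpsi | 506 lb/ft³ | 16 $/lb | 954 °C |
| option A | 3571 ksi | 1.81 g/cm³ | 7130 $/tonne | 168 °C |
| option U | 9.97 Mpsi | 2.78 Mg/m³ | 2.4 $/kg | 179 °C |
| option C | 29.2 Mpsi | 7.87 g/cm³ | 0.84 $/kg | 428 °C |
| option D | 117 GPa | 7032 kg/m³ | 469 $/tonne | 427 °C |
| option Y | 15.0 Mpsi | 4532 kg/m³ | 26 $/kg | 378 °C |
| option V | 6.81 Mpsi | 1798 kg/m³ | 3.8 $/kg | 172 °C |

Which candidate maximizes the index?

Screen on constraints: cost ≤ 5.5 $/kg; max service T ≥ 278 °C. Survivors: option C, option D.
Putting every candidate on a common basis:
  option C: E = 201.3 GPa, ρ = 7870 kg/m³
  option D: E = 117.0 GPa, ρ = 7032 kg/m³
  option C: M = 1.80×10⁻³
  option D: M = 1.54×10⁻³
Highest index: option C.

option C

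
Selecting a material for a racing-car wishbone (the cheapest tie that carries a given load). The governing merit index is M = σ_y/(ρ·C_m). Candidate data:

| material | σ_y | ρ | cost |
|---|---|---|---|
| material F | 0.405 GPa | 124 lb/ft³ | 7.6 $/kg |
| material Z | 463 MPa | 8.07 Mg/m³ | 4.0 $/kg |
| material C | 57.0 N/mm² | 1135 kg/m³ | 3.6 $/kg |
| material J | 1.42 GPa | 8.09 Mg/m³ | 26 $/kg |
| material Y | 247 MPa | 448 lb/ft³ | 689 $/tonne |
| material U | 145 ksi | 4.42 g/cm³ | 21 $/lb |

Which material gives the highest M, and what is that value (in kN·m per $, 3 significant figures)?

material Y, M = 50.0 kN·m per $

Putting every candidate on a common basis:
  material F: σ_y = 405.0 MPa, ρ = 1986 kg/m³, cost = 7.600 $/kg
  material Z: σ_y = 463.0 MPa, ρ = 8070 kg/m³, cost = 4.000 $/kg
  material C: σ_y = 57.00 MPa, ρ = 1135 kg/m³, cost = 3.600 $/kg
  material J: σ_y = 1420 MPa, ρ = 8090 kg/m³, cost = 26.00 $/kg
  material Y: σ_y = 247.0 MPa, ρ = 7176 kg/m³, cost = 0.6890 $/kg
  material U: σ_y = 999.7 MPa, ρ = 4420 kg/m³, cost = 46.30 $/kg
  material Y: M = 50.0 kN·m per $
  material F: M = 26.8 kN·m per $
  material Z: M = 14.3 kN·m per $
  material C: M = 14.0 kN·m per $
  material J: M = 6.75 kN·m per $
  material U: M = 4.89 kN·m per $
Material Y ranks first.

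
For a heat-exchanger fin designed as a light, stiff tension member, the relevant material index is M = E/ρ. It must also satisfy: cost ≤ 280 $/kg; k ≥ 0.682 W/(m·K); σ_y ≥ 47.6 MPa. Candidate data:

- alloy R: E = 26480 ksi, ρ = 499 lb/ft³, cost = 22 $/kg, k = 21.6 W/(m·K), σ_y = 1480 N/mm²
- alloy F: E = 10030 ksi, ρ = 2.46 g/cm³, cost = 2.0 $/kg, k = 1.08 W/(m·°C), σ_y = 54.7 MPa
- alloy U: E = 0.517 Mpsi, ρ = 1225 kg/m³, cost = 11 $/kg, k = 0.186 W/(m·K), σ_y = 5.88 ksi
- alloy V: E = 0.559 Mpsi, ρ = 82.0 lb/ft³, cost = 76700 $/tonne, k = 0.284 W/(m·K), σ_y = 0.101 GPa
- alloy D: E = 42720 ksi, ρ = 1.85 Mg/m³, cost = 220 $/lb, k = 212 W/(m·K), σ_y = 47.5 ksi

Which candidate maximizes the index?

alloy F

Screen on constraints: cost ≤ 280 $/kg; k ≥ 0.682 W/(m·K); σ_y ≥ 47.6 MPa. Survivors: alloy R, alloy F.
In SI units:
  alloy R: E = 182.6 GPa, ρ = 7993 kg/m³
  alloy F: E = 69.15 GPa, ρ = 2460 kg/m³
  alloy F: M = 28.1 MN·m/kg
  alloy R: M = 22.8 MN·m/kg
Alloy F ranks first.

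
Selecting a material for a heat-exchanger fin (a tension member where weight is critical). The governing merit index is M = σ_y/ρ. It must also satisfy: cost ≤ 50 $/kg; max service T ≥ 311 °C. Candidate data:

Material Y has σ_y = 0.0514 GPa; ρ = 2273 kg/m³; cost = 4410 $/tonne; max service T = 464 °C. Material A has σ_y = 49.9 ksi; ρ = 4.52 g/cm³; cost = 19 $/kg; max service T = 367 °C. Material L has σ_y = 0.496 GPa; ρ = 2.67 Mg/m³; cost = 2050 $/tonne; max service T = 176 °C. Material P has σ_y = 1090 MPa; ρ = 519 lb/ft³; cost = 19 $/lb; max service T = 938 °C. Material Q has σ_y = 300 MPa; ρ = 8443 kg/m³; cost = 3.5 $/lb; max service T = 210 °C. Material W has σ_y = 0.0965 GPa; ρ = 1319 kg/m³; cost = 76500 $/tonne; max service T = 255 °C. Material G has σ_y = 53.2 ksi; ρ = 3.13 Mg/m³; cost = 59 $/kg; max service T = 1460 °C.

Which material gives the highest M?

Screen on constraints: cost ≤ 50 $/kg; max service T ≥ 311 °C. Survivors: material Y, material A, material P.
Putting every candidate on a common basis:
  material Y: σ_y = 51.40 MPa, ρ = 2273 kg/m³
  material A: σ_y = 344.0 MPa, ρ = 4520 kg/m³
  material P: σ_y = 1090 MPa, ρ = 8314 kg/m³
  material P: M = 131 kN·m/kg
  material A: M = 76.1 kN·m/kg
  material Y: M = 22.6 kN·m/kg
Material P ranks first.

material P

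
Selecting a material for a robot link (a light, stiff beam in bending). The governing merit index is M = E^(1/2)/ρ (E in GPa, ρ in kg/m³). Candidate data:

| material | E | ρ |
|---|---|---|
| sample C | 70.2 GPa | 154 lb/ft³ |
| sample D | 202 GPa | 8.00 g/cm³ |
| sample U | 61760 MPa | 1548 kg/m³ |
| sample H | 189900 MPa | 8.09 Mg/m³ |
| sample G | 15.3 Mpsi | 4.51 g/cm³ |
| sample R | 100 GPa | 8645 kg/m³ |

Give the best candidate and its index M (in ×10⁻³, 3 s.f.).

Putting every candidate on a common basis:
  sample C: E = 70.20 GPa, ρ = 2467 kg/m³
  sample D: E = 202.0 GPa, ρ = 8000 kg/m³
  sample U: E = 61.76 GPa, ρ = 1548 kg/m³
  sample H: E = 189.9 GPa, ρ = 8090 kg/m³
  sample G: E = 105.5 GPa, ρ = 4510 kg/m³
  sample R: E = 100.0 GPa, ρ = 8645 kg/m³
  sample U: M = 5.08×10⁻³
  sample C: M = 3.40×10⁻³
  sample G: M = 2.28×10⁻³
  sample D: M = 1.78×10⁻³
  sample H: M = 1.70×10⁻³
  sample R: M = 1.16×10⁻³
Sample U ranks first.

sample U, M = 5.08×10⁻³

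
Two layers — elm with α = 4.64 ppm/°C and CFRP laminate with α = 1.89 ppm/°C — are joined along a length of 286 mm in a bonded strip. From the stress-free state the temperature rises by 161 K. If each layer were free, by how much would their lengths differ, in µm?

Δα = |4.64 − 1.89|×10⁻⁶/K = 2.75×10⁻⁶/K.
ΔL_mismatch = Δα·L·ΔT = 2.75×10⁻⁶ × 286.0 mm × 161.0 K = 127 µm.

127 µm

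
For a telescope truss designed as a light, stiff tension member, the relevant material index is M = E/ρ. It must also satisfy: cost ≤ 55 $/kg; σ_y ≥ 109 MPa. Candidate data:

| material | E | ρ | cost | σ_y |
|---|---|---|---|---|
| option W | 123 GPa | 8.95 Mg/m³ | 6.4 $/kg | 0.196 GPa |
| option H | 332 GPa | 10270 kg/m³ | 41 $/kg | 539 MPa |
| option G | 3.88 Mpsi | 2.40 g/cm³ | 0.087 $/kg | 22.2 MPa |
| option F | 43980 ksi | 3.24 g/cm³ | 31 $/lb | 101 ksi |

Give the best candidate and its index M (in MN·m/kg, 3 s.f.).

option H, M = 32.3 MN·m/kg

Screen on constraints: cost ≤ 55 $/kg; σ_y ≥ 109 MPa. Survivors: option W, option H.
In SI units:
  option W: E = 123.0 GPa, ρ = 8950 kg/m³
  option H: E = 332.0 GPa, ρ = 10270 kg/m³
  option H: M = 32.3 MN·m/kg
  option W: M = 13.7 MN·m/kg
Option H ranks first.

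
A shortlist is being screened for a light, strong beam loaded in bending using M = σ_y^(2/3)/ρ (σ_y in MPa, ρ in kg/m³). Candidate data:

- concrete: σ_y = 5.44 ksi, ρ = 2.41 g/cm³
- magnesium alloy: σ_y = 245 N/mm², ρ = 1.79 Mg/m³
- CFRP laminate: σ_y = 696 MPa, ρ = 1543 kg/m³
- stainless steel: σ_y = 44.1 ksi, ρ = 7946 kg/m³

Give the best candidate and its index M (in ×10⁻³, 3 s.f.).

CFRP laminate, M = 50.9×10⁻³

Putting every candidate on a common basis:
  concrete: σ_y = 37.51 MPa, ρ = 2410 kg/m³
  magnesium alloy: σ_y = 245.0 MPa, ρ = 1790 kg/m³
  CFRP laminate: σ_y = 696.0 MPa, ρ = 1543 kg/m³
  stainless steel: σ_y = 304.1 MPa, ρ = 7946 kg/m³
  CFRP laminate: M = 50.9×10⁻³
  magnesium alloy: M = 21.9×10⁻³
  stainless steel: M = 5.69×10⁻³
  concrete: M = 4.65×10⁻³
CFRP laminate has the largest M.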